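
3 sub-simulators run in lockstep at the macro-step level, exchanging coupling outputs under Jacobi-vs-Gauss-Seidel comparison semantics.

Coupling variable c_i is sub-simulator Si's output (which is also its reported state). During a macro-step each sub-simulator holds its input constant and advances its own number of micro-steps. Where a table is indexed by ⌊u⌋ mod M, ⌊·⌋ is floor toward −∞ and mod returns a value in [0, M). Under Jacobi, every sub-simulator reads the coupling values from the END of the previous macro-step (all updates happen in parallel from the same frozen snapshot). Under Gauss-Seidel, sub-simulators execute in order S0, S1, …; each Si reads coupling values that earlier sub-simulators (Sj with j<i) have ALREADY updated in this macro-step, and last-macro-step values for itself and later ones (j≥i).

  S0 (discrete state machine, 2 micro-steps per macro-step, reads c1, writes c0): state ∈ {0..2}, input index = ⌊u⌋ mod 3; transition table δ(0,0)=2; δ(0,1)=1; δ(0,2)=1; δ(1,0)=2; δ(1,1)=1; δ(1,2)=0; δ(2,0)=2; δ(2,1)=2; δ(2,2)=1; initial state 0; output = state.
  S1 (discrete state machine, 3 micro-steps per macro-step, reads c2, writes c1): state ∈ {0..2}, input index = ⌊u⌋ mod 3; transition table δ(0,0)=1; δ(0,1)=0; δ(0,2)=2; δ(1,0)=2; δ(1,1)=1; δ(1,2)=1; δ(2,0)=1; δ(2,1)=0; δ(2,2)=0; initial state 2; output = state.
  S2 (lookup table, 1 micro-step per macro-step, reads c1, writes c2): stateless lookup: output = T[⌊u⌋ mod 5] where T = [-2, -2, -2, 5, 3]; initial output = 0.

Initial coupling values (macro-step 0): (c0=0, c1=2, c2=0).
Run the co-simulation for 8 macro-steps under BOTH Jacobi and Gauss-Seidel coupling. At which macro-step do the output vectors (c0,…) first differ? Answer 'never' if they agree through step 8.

first divergence at macro-step: never

[Jacobi] macro 1: S0 reads c1=2 → after 2×micro: 0; S1 reads c2=0 → after 3×micro: 1; S2 reads c1=2 → after 1×micro: -2 ⇒ (c0=0, c1=1, c2=-2)
[Jacobi] macro 2: S0 reads c1=1 → after 2×micro: 1; S1 reads c2=-2 → after 3×micro: 1; S2 reads c1=1 → after 1×micro: -2 ⇒ (c0=1, c1=1, c2=-2)
[Jacobi] macro 3: S0 reads c1=1 → after 2×micro: 1; S1 reads c2=-2 → after 3×micro: 1; S2 reads c1=1 → after 1×micro: -2 ⇒ (c0=1, c1=1, c2=-2)
[Jacobi] macro 4: S0 reads c1=1 → after 2×micro: 1; S1 reads c2=-2 → after 3×micro: 1; S2 reads c1=1 → after 1×micro: -2 ⇒ (c0=1, c1=1, c2=-2)
[Jacobi] macro 5: S0 reads c1=1 → after 2×micro: 1; S1 reads c2=-2 → after 3×micro: 1; S2 reads c1=1 → after 1×micro: -2 ⇒ (c0=1, c1=1, c2=-2)
[Jacobi] macro 6: S0 reads c1=1 → after 2×micro: 1; S1 reads c2=-2 → after 3×micro: 1; S2 reads c1=1 → after 1×micro: -2 ⇒ (c0=1, c1=1, c2=-2)
[Jacobi] macro 7: S0 reads c1=1 → after 2×micro: 1; S1 reads c2=-2 → after 3×micro: 1; S2 reads c1=1 → after 1×micro: -2 ⇒ (c0=1, c1=1, c2=-2)
[Jacobi] macro 8: S0 reads c1=1 → after 2×micro: 1; S1 reads c2=-2 → after 3×micro: 1; S2 reads c1=1 → after 1×micro: -2 ⇒ (c0=1, c1=1, c2=-2)
[Gauss-Seidel] macro 1: S0 reads c1=2 → after 2×micro: 0; S1 reads c2=0 → after 3×micro: 1; S2 reads c1=1 → after 1×micro: -2 ⇒ (c0=0, c1=1, c2=-2)
[Gauss-Seidel] macro 2: S0 reads c1=1 → after 2×micro: 1; S1 reads c2=-2 → after 3×micro: 1; S2 reads c1=1 → after 1×micro: -2 ⇒ (c0=1, c1=1, c2=-2)
[Gauss-Seidel] macro 3: S0 reads c1=1 → after 2×micro: 1; S1 reads c2=-2 → after 3×micro: 1; S2 reads c1=1 → after 1×micro: -2 ⇒ (c0=1, c1=1, c2=-2)
[Gauss-Seidel] macro 4: S0 reads c1=1 → after 2×micro: 1; S1 reads c2=-2 → after 3×micro: 1; S2 reads c1=1 → after 1×micro: -2 ⇒ (c0=1, c1=1, c2=-2)
[Gauss-Seidel] macro 5: S0 reads c1=1 → after 2×micro: 1; S1 reads c2=-2 → after 3×micro: 1; S2 reads c1=1 → after 1×micro: -2 ⇒ (c0=1, c1=1, c2=-2)
[Gauss-Seidel] macro 6: S0 reads c1=1 → after 2×micro: 1; S1 reads c2=-2 → after 3×micro: 1; S2 reads c1=1 → after 1×micro: -2 ⇒ (c0=1, c1=1, c2=-2)
[Gauss-Seidel] macro 7: S0 reads c1=1 → after 2×micro: 1; S1 reads c2=-2 → after 3×micro: 1; S2 reads c1=1 → after 1×micro: -2 ⇒ (c0=1, c1=1, c2=-2)
[Gauss-Seidel] macro 8: S0 reads c1=1 → after 2×micro: 1; S1 reads c2=-2 → after 3×micro: 1; S2 reads c1=1 → after 1×micro: -2 ⇒ (c0=1, c1=1, c2=-2)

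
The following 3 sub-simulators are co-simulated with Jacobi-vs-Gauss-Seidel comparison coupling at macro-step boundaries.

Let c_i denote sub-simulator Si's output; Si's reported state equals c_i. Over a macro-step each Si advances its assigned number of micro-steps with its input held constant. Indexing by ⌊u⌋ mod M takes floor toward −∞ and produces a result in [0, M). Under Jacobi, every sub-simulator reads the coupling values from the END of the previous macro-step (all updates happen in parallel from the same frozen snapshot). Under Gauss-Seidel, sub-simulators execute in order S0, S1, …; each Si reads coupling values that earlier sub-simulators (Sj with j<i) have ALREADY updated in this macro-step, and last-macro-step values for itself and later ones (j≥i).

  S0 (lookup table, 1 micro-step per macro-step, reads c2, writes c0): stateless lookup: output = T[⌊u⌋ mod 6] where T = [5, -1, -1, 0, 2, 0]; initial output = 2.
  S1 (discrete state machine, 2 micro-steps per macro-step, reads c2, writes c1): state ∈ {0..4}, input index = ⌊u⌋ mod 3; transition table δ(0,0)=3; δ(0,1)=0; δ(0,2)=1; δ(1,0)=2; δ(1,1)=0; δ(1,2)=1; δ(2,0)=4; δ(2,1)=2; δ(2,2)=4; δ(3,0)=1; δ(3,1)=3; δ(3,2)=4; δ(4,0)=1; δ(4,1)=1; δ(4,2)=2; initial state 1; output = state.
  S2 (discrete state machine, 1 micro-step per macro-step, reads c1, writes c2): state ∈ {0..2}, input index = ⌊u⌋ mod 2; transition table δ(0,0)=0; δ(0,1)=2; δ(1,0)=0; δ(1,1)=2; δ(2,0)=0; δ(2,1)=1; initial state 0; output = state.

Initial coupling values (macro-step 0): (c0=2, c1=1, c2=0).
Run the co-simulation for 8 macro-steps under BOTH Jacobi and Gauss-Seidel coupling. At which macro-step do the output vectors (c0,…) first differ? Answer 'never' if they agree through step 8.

[Jacobi] macro 1: S0 reads c2=0 → after 1×micro: 5; S1 reads c2=0 → after 2×micro: 4; S2 reads c1=1 → after 1×micro: 2 ⇒ (c0=5, c1=4, c2=2)
[Jacobi] macro 2: S0 reads c2=2 → after 1×micro: -1; S1 reads c2=2 → after 2×micro: 4; S2 reads c1=4 → after 1×micro: 0 ⇒ (c0=-1, c1=4, c2=0)
[Jacobi] macro 3: S0 reads c2=0 → after 1×micro: 5; S1 reads c2=0 → after 2×micro: 2; S2 reads c1=4 → after 1×micro: 0 ⇒ (c0=5, c1=2, c2=0)
[Jacobi] macro 4: S0 reads c2=0 → after 1×micro: 5; S1 reads c2=0 → after 2×micro: 1; S2 reads c1=2 → after 1×micro: 0 ⇒ (c0=5, c1=1, c2=0)
[Jacobi] macro 5: S0 reads c2=0 → after 1×micro: 5; S1 reads c2=0 → after 2×micro: 4; S2 reads c1=1 → after 1×micro: 2 ⇒ (c0=5, c1=4, c2=2)
[Jacobi] macro 6: S0 reads c2=2 → after 1×micro: -1; S1 reads c2=2 → after 2×micro: 4; S2 reads c1=4 → after 1×micro: 0 ⇒ (c0=-1, c1=4, c2=0)
[Jacobi] macro 7: S0 reads c2=0 → after 1×micro: 5; S1 reads c2=0 → after 2×micro: 2; S2 reads c1=4 → after 1×micro: 0 ⇒ (c0=5, c1=2, c2=0)
[Jacobi] macro 8: S0 reads c2=0 → after 1×micro: 5; S1 reads c2=0 → after 2×micro: 1; S2 reads c1=2 → after 1×micro: 0 ⇒ (c0=5, c1=1, c2=0)
[Gauss-Seidel] macro 1: S0 reads c2=0 → after 1×micro: 5; S1 reads c2=0 → after 2×micro: 4; S2 reads c1=4 → after 1×micro: 0 ⇒ (c0=5, c1=4, c2=0)
[Gauss-Seidel] macro 2: S0 reads c2=0 → after 1×micro: 5; S1 reads c2=0 → after 2×micro: 2; S2 reads c1=2 → after 1×micro: 0 ⇒ (c0=5, c1=2, c2=0)
[Gauss-Seidel] macro 3: S0 reads c2=0 → after 1×micro: 5; S1 reads c2=0 → after 2×micro: 1; S2 reads c1=1 → after 1×micro: 2 ⇒ (c0=5, c1=1, c2=2)
[Gauss-Seidel] macro 4: S0 reads c2=2 → after 1×micro: -1; S1 reads c2=2 → after 2×micro: 1; S2 reads c1=1 → after 1×micro: 1 ⇒ (c0=-1, c1=1, c2=1)
[Gauss-Seidel] macro 5: S0 reads c2=1 → after 1×micro: -1; S1 reads c2=1 → after 2×micro: 0; S2 reads c1=0 → after 1×micro: 0 ⇒ (c0=-1, c1=0, c2=0)
[Gauss-Seidel] macro 6: S0 reads c2=0 → after 1×micro: 5; S1 reads c2=0 → after 2×micro: 1; S2 reads c1=1 → after 1×micro: 2 ⇒ (c0=5, c1=1, c2=2)
[Gauss-Seidel] macro 7: S0 reads c2=2 → after 1×micro: -1; S1 reads c2=2 → after 2×micro: 1; S2 reads c1=1 → after 1×micro: 1 ⇒ (c0=-1, c1=1, c2=1)
[Gauss-Seidel] macro 8: S0 reads c2=1 → after 1×micro: -1; S1 reads c2=1 → after 2×micro: 0; S2 reads c1=0 → after 1×micro: 0 ⇒ (c0=-1, c1=0, c2=0)

first divergence at macro-step: 1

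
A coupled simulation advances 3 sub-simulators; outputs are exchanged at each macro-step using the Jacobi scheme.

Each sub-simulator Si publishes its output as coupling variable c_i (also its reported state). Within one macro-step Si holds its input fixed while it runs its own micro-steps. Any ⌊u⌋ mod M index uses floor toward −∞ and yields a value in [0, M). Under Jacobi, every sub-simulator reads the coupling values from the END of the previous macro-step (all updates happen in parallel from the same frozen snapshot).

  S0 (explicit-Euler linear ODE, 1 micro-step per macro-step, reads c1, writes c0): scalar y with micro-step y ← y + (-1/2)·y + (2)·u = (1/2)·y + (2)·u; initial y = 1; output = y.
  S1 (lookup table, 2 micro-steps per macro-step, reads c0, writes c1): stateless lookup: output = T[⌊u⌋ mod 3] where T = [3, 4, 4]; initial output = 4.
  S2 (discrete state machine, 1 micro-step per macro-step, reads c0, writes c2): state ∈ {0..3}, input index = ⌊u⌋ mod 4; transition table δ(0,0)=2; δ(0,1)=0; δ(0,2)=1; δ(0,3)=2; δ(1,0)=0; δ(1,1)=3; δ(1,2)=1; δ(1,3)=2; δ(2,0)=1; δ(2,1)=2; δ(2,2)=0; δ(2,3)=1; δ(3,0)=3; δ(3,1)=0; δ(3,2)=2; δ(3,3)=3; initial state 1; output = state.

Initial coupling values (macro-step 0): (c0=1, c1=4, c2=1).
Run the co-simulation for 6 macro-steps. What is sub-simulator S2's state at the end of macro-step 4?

S2 state at macro-step 4 = 2

macro 1: S0 reads c1=4 → after 1×micro: 17/2; S1 reads c0=1 → after 2×micro: 4; S2 reads c0=1 → after 1×micro: 3 ⇒ (c0=17/2, c1=4, c2=3)
macro 2: S0 reads c1=4 → after 1×micro: 49/4; S1 reads c0=17/2 → after 2×micro: 4; S2 reads c0=17/2 → after 1×micro: 3 ⇒ (c0=49/4, c1=4, c2=3)
macro 3: S0 reads c1=4 → after 1×micro: 113/8; S1 reads c0=49/4 → after 2×micro: 3; S2 reads c0=49/4 → after 1×micro: 3 ⇒ (c0=113/8, c1=3, c2=3)
macro 4: S0 reads c1=3 → after 1×micro: 209/16; S1 reads c0=113/8 → after 2×micro: 4; S2 reads c0=113/8 → after 1×micro: 2 ⇒ (c0=209/16, c1=4, c2=2)
macro 5: S0 reads c1=4 → after 1×micro: 465/32; S1 reads c0=209/16 → after 2×micro: 4; S2 reads c0=209/16 → after 1×micro: 2 ⇒ (c0=465/32, c1=4, c2=2)
macro 6: S0 reads c1=4 → after 1×micro: 977/64; S1 reads c0=465/32 → after 2×micro: 4; S2 reads c0=465/32 → after 1×micro: 0 ⇒ (c0=977/64, c1=4, c2=0)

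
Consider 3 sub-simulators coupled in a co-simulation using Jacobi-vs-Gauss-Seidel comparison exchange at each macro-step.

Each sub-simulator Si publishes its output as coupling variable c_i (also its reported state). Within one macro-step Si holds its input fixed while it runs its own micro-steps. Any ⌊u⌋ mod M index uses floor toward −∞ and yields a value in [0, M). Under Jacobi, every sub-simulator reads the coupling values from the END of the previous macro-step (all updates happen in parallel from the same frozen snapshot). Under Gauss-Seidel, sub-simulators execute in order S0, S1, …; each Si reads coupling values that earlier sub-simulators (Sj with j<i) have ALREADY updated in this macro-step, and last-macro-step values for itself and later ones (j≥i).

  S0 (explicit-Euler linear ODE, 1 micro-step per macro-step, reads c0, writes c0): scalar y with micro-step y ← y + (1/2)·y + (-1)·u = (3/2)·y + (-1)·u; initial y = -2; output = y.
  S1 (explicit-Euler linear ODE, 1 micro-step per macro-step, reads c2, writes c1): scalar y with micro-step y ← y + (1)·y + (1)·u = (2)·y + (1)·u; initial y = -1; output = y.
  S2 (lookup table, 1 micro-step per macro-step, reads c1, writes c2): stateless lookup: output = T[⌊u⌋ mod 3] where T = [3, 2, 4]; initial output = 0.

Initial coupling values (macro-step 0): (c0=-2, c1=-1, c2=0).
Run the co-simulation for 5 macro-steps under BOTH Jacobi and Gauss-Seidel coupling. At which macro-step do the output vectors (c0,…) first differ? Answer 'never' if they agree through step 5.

first divergence at macro-step: 1

[Jacobi] macro 1: S0 reads c0=-2 → after 1×micro: -1; S1 reads c2=0 → after 1×micro: -2; S2 reads c1=-1 → after 1×micro: 4 ⇒ (c0=-1, c1=-2, c2=4)
[Jacobi] macro 2: S0 reads c0=-1 → after 1×micro: -1/2; S1 reads c2=4 → after 1×micro: 0; S2 reads c1=-2 → after 1×micro: 2 ⇒ (c0=-1/2, c1=0, c2=2)
[Jacobi] macro 3: S0 reads c0=-1/2 → after 1×micro: -1/4; S1 reads c2=2 → after 1×micro: 2; S2 reads c1=0 → after 1×micro: 3 ⇒ (c0=-1/4, c1=2, c2=3)
[Jacobi] macro 4: S0 reads c0=-1/4 → after 1×micro: -1/8; S1 reads c2=3 → after 1×micro: 7; S2 reads c1=2 → after 1×micro: 4 ⇒ (c0=-1/8, c1=7, c2=4)
[Jacobi] macro 5: S0 reads c0=-1/8 → after 1×micro: -1/16; S1 reads c2=4 → after 1×micro: 18; S2 reads c1=7 → after 1×micro: 2 ⇒ (c0=-1/16, c1=18, c2=2)
[Gauss-Seidel] macro 1: S0 reads c0=-2 → after 1×micro: -1; S1 reads c2=0 → after 1×micro: -2; S2 reads c1=-2 → after 1×micro: 2 ⇒ (c0=-1, c1=-2, c2=2)
[Gauss-Seidel] macro 2: S0 reads c0=-1 → after 1×micro: -1/2; S1 reads c2=2 → after 1×micro: -2; S2 reads c1=-2 → after 1×micro: 2 ⇒ (c0=-1/2, c1=-2, c2=2)
[Gauss-Seidel] macro 3: S0 reads c0=-1/2 → after 1×micro: -1/4; S1 reads c2=2 → after 1×micro: -2; S2 reads c1=-2 → after 1×micro: 2 ⇒ (c0=-1/4, c1=-2, c2=2)
[Gauss-Seidel] macro 4: S0 reads c0=-1/4 → after 1×micro: -1/8; S1 reads c2=2 → after 1×micro: -2; S2 reads c1=-2 → after 1×micro: 2 ⇒ (c0=-1/8, c1=-2, c2=2)
[Gauss-Seidel] macro 5: S0 reads c0=-1/8 → after 1×micro: -1/16; S1 reads c2=2 → after 1×micro: -2; S2 reads c1=-2 → after 1×micro: 2 ⇒ (c0=-1/16, c1=-2, c2=2)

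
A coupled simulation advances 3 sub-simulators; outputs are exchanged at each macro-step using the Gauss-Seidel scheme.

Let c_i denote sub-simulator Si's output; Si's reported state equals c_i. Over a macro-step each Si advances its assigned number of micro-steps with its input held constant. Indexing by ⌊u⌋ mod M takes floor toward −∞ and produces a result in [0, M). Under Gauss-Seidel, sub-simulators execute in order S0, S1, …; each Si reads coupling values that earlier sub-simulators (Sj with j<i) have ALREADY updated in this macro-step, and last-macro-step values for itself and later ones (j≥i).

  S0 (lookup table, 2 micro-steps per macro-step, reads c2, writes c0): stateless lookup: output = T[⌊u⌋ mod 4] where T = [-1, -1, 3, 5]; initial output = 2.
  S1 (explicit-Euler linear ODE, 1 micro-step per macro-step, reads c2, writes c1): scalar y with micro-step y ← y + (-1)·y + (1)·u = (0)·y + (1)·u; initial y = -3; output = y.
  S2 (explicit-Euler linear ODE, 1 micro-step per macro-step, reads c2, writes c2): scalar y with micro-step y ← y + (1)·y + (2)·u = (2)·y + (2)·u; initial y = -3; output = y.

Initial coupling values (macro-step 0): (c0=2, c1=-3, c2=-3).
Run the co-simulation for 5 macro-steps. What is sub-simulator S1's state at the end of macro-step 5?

macro 1: S0 reads c2=-3 → after 2×micro: -1; S1 reads c2=-3 → after 1×micro: -3; S2 reads c2=-3 → after 1×micro: -12 ⇒ (c0=-1, c1=-3, c2=-12)
macro 2: S0 reads c2=-12 → after 2×micro: -1; S1 reads c2=-12 → after 1×micro: -12; S2 reads c2=-12 → after 1×micro: -48 ⇒ (c0=-1, c1=-12, c2=-48)
macro 3: S0 reads c2=-48 → after 2×micro: -1; S1 reads c2=-48 → after 1×micro: -48; S2 reads c2=-48 → after 1×micro: -192 ⇒ (c0=-1, c1=-48, c2=-192)
macro 4: S0 reads c2=-192 → after 2×micro: -1; S1 reads c2=-192 → after 1×micro: -192; S2 reads c2=-192 → after 1×micro: -768 ⇒ (c0=-1, c1=-192, c2=-768)
macro 5: S0 reads c2=-768 → after 2×micro: -1; S1 reads c2=-768 → after 1×micro: -768; S2 reads c2=-768 → after 1×micro: -3072 ⇒ (c0=-1, c1=-768, c2=-3072)

S1 state at macro-step 5 = -768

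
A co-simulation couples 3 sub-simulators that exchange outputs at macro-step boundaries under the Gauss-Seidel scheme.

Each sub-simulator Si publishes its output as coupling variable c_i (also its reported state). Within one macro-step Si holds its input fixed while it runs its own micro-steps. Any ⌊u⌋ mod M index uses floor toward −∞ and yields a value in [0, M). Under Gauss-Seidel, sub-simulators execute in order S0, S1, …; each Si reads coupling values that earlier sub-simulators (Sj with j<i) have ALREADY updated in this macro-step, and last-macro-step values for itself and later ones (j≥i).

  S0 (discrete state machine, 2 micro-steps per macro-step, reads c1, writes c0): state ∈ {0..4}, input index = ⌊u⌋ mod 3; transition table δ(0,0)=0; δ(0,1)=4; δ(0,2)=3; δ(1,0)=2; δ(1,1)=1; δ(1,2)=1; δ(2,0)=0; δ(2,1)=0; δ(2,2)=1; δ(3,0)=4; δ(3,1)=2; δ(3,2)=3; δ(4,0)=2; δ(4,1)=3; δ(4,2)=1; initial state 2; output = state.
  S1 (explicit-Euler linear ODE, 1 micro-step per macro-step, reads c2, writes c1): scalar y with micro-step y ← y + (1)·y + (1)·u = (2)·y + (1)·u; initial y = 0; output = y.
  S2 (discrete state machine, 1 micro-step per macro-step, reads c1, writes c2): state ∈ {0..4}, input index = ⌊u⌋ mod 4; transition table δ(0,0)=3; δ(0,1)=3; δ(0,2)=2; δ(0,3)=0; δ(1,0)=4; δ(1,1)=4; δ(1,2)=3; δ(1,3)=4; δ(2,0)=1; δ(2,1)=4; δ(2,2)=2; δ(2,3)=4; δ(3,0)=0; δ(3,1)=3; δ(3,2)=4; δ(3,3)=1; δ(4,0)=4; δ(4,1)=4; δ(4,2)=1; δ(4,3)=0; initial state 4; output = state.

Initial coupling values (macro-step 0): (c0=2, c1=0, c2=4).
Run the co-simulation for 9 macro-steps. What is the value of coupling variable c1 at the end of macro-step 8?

c1 at macro-step 8 = 1020

macro 1: S0 reads c1=0 → after 2×micro: 0; S1 reads c2=4 → after 1×micro: 4; S2 reads c1=4 → after 1×micro: 4 ⇒ (c0=0, c1=4, c2=4)
macro 2: S0 reads c1=4 → after 2×micro: 3; S1 reads c2=4 → after 1×micro: 12; S2 reads c1=12 → after 1×micro: 4 ⇒ (c0=3, c1=12, c2=4)
macro 3: S0 reads c1=12 → after 2×micro: 2; S1 reads c2=4 → after 1×micro: 28; S2 reads c1=28 → after 1×micro: 4 ⇒ (c0=2, c1=28, c2=4)
macro 4: S0 reads c1=28 → after 2×micro: 4; S1 reads c2=4 → after 1×micro: 60; S2 reads c1=60 → after 1×micro: 4 ⇒ (c0=4, c1=60, c2=4)
macro 5: S0 reads c1=60 → after 2×micro: 0; S1 reads c2=4 → after 1×micro: 124; S2 reads c1=124 → after 1×micro: 4 ⇒ (c0=0, c1=124, c2=4)
macro 6: S0 reads c1=124 → after 2×micro: 3; S1 reads c2=4 → after 1×micro: 252; S2 reads c1=252 → after 1×micro: 4 ⇒ (c0=3, c1=252, c2=4)
macro 7: S0 reads c1=252 → after 2×micro: 2; S1 reads c2=4 → after 1×micro: 508; S2 reads c1=508 → after 1×micro: 4 ⇒ (c0=2, c1=508, c2=4)
macro 8: S0 reads c1=508 → after 2×micro: 4; S1 reads c2=4 → after 1×micro: 1020; S2 reads c1=1020 → after 1×micro: 4 ⇒ (c0=4, c1=1020, c2=4)
macro 9: S0 reads c1=1020 → after 2×micro: 0; S1 reads c2=4 → after 1×micro: 2044; S2 reads c1=2044 → after 1×micro: 4 ⇒ (c0=0, c1=2044, c2=4)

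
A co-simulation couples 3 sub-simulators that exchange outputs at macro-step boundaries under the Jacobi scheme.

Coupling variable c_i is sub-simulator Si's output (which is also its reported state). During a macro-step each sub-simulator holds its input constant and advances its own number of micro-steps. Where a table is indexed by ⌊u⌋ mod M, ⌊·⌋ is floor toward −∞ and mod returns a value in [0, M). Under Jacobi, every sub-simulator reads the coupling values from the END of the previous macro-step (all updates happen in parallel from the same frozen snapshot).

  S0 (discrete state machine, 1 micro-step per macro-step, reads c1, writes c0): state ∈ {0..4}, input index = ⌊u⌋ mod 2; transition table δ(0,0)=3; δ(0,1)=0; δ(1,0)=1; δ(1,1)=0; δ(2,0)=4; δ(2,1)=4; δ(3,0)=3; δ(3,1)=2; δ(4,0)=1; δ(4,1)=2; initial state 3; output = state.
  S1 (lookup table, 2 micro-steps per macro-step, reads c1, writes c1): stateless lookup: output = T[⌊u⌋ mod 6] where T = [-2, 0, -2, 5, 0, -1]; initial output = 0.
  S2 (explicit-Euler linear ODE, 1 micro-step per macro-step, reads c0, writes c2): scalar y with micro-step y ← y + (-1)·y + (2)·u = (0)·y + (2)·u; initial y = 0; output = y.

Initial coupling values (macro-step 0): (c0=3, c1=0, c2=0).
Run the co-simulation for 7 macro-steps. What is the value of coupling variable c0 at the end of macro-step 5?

macro 1: S0 reads c1=0 → after 1×micro: 3; S1 reads c1=0 → after 2×micro: -2; S2 reads c0=3 → after 1×micro: 6 ⇒ (c0=3, c1=-2, c2=6)
macro 2: S0 reads c1=-2 → after 1×micro: 3; S1 reads c1=-2 → after 2×micro: 0; S2 reads c0=3 → after 1×micro: 6 ⇒ (c0=3, c1=0, c2=6)
macro 3: S0 reads c1=0 → after 1×micro: 3; S1 reads c1=0 → after 2×micro: -2; S2 reads c0=3 → after 1×micro: 6 ⇒ (c0=3, c1=-2, c2=6)
macro 4: S0 reads c1=-2 → after 1×micro: 3; S1 reads c1=-2 → after 2×micro: 0; S2 reads c0=3 → after 1×micro: 6 ⇒ (c0=3, c1=0, c2=6)
macro 5: S0 reads c1=0 → after 1×micro: 3; S1 reads c1=0 → after 2×micro: -2; S2 reads c0=3 → after 1×micro: 6 ⇒ (c0=3, c1=-2, c2=6)
macro 6: S0 reads c1=-2 → after 1×micro: 3; S1 reads c1=-2 → after 2×micro: 0; S2 reads c0=3 → after 1×micro: 6 ⇒ (c0=3, c1=0, c2=6)
macro 7: S0 reads c1=0 → after 1×micro: 3; S1 reads c1=0 → after 2×micro: -2; S2 reads c0=3 → after 1×micro: 6 ⇒ (c0=3, c1=-2, c2=6)

c0 at macro-step 5 = 3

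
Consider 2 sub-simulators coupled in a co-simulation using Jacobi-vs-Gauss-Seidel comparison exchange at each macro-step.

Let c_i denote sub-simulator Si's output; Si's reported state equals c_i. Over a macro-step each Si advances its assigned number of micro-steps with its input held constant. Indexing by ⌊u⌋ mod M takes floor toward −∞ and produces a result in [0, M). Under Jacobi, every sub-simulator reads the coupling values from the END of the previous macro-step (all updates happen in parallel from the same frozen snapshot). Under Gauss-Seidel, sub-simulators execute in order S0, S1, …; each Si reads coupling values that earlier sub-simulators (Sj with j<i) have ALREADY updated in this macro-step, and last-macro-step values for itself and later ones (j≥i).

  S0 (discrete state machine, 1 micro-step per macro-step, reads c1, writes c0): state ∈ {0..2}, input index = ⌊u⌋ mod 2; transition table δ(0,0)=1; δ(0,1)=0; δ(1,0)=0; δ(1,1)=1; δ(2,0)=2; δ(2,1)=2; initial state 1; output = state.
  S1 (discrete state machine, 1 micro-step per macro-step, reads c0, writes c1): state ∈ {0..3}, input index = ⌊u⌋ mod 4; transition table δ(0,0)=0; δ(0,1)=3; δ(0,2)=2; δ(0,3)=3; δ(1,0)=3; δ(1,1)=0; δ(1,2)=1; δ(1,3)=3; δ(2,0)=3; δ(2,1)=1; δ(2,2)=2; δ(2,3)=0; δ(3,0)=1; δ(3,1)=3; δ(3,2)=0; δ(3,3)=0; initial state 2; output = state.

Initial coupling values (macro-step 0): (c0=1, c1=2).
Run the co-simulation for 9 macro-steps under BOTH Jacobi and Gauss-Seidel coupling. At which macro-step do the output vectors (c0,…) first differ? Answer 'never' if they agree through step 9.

first divergence at macro-step: 1

[Jacobi] macro 1: S0 reads c1=2 → after 1×micro: 0; S1 reads c0=1 → after 1×micro: 1 ⇒ (c0=0, c1=1)
[Jacobi] macro 2: S0 reads c1=1 → after 1×micro: 0; S1 reads c0=0 → after 1×micro: 3 ⇒ (c0=0, c1=3)
[Jacobi] macro 3: S0 reads c1=3 → after 1×micro: 0; S1 reads c0=0 → after 1×micro: 1 ⇒ (c0=0, c1=1)
[Jacobi] macro 4: S0 reads c1=1 → after 1×micro: 0; S1 reads c0=0 → after 1×micro: 3 ⇒ (c0=0, c1=3)
[Jacobi] macro 5: S0 reads c1=3 → after 1×micro: 0; S1 reads c0=0 → after 1×micro: 1 ⇒ (c0=0, c1=1)
[Jacobi] macro 6: S0 reads c1=1 → after 1×micro: 0; S1 reads c0=0 → after 1×micro: 3 ⇒ (c0=0, c1=3)
[Jacobi] macro 7: S0 reads c1=3 → after 1×micro: 0; S1 reads c0=0 → after 1×micro: 1 ⇒ (c0=0, c1=1)
[Jacobi] macro 8: S0 reads c1=1 → after 1×micro: 0; S1 reads c0=0 → after 1×micro: 3 ⇒ (c0=0, c1=3)
[Jacobi] macro 9: S0 reads c1=3 → after 1×micro: 0; S1 reads c0=0 → after 1×micro: 1 ⇒ (c0=0, c1=1)
[Gauss-Seidel] macro 1: S0 reads c1=2 → after 1×micro: 0; S1 reads c0=0 → after 1×micro: 3 ⇒ (c0=0, c1=3)
[Gauss-Seidel] macro 2: S0 reads c1=3 → after 1×micro: 0; S1 reads c0=0 → after 1×micro: 1 ⇒ (c0=0, c1=1)
[Gauss-Seidel] macro 3: S0 reads c1=1 → after 1×micro: 0; S1 reads c0=0 → after 1×micro: 3 ⇒ (c0=0, c1=3)
[Gauss-Seidel] macro 4: S0 reads c1=3 → after 1×micro: 0; S1 reads c0=0 → after 1×micro: 1 ⇒ (c0=0, c1=1)
[Gauss-Seidel] macro 5: S0 reads c1=1 → after 1×micro: 0; S1 reads c0=0 → after 1×micro: 3 ⇒ (c0=0, c1=3)
[Gauss-Seidel] macro 6: S0 reads c1=3 → after 1×micro: 0; S1 reads c0=0 → after 1×micro: 1 ⇒ (c0=0, c1=1)
[Gauss-Seidel] macro 7: S0 reads c1=1 → after 1×micro: 0; S1 reads c0=0 → after 1×micro: 3 ⇒ (c0=0, c1=3)
[Gauss-Seidel] macro 8: S0 reads c1=3 → after 1×micro: 0; S1 reads c0=0 → after 1×micro: 1 ⇒ (c0=0, c1=1)
[Gauss-Seidel] macro 9: S0 reads c1=1 → after 1×micro: 0; S1 reads c0=0 → after 1×micro: 3 ⇒ (c0=0, c1=3)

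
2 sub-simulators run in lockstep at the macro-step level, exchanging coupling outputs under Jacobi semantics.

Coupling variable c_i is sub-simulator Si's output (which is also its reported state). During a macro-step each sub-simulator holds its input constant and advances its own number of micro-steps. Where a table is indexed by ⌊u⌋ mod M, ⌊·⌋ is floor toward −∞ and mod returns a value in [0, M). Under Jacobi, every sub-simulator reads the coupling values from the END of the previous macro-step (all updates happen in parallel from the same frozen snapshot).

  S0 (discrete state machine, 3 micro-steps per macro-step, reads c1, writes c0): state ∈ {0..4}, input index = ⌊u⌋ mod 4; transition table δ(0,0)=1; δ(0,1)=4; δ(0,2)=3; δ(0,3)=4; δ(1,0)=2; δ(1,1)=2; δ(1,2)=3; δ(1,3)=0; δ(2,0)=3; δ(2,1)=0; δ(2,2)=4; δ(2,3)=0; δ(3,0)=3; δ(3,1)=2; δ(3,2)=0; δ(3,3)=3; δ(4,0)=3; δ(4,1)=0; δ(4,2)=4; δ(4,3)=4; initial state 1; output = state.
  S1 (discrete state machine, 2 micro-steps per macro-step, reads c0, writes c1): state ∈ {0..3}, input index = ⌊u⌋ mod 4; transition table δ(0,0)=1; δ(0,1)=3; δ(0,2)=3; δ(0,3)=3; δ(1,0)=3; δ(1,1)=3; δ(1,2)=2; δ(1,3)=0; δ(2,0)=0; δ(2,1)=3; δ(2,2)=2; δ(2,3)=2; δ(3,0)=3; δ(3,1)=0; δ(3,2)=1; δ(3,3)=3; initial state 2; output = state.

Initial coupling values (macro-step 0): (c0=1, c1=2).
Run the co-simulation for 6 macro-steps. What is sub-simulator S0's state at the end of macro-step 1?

S0 state at macro-step 1 = 3

macro 1: S0 reads c1=2 → after 3×micro: 3; S1 reads c0=1 → after 2×micro: 0 ⇒ (c0=3, c1=0)
macro 2: S0 reads c1=0 → after 3×micro: 3; S1 reads c0=3 → after 2×micro: 3 ⇒ (c0=3, c1=3)
macro 3: S0 reads c1=3 → after 3×micro: 3; S1 reads c0=3 → after 2×micro: 3 ⇒ (c0=3, c1=3)
macro 4: S0 reads c1=3 → after 3×micro: 3; S1 reads c0=3 → after 2×micro: 3 ⇒ (c0=3, c1=3)
macro 5: S0 reads c1=3 → after 3×micro: 3; S1 reads c0=3 → after 2×micro: 3 ⇒ (c0=3, c1=3)
macro 6: S0 reads c1=3 → after 3×micro: 3; S1 reads c0=3 → after 2×micro: 3 ⇒ (c0=3, c1=3)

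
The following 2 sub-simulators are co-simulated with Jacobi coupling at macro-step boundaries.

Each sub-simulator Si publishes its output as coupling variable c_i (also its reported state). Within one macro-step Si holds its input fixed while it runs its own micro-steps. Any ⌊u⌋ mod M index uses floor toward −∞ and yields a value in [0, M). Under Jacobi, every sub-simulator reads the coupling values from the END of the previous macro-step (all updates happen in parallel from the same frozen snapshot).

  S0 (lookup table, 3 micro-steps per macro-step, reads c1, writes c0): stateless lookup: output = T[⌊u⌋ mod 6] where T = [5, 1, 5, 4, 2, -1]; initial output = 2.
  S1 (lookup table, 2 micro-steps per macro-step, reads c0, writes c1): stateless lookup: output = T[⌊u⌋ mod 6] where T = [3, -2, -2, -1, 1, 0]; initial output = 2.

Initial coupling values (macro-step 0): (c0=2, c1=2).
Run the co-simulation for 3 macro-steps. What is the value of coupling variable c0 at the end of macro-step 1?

c0 at macro-step 1 = 5

macro 1: S0 reads c1=2 → after 3×micro: 5; S1 reads c0=2 → after 2×micro: -2 ⇒ (c0=5, c1=-2)
macro 2: S0 reads c1=-2 → after 3×micro: 2; S1 reads c0=5 → after 2×micro: 0 ⇒ (c0=2, c1=0)
macro 3: S0 reads c1=0 → after 3×micro: 5; S1 reads c0=2 → after 2×micro: -2 ⇒ (c0=5, c1=-2)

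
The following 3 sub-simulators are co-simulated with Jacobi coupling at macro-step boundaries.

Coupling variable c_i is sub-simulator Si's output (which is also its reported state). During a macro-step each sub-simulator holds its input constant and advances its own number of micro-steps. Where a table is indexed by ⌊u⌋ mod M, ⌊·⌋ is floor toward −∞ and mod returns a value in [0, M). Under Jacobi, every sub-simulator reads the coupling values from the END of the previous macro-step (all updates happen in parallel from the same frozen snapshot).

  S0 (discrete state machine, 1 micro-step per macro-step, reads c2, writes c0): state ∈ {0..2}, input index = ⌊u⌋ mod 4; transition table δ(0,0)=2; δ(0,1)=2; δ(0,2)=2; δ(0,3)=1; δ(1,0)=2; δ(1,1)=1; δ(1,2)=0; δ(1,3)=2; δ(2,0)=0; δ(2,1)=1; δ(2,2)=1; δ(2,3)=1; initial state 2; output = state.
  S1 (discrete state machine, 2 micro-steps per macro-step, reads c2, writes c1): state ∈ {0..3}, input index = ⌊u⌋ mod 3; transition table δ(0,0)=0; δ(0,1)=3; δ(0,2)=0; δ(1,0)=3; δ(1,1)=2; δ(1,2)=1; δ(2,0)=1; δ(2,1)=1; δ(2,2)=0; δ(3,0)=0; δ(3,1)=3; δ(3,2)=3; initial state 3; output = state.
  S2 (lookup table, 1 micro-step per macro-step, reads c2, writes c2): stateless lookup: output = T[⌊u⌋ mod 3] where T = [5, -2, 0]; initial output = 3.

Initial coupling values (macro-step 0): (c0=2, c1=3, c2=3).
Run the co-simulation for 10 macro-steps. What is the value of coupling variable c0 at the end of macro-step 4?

c0 at macro-step 4 = 1

macro 1: S0 reads c2=3 → after 1×micro: 1; S1 reads c2=3 → after 2×micro: 0; S2 reads c2=3 → after 1×micro: 5 ⇒ (c0=1, c1=0, c2=5)
macro 2: S0 reads c2=5 → after 1×micro: 1; S1 reads c2=5 → after 2×micro: 0; S2 reads c2=5 → after 1×micro: 0 ⇒ (c0=1, c1=0, c2=0)
macro 3: S0 reads c2=0 → after 1×micro: 2; S1 reads c2=0 → after 2×micro: 0; S2 reads c2=0 → after 1×micro: 5 ⇒ (c0=2, c1=0, c2=5)
macro 4: S0 reads c2=5 → after 1×micro: 1; S1 reads c2=5 → after 2×micro: 0; S2 reads c2=5 → after 1×micro: 0 ⇒ (c0=1, c1=0, c2=0)
macro 5: S0 reads c2=0 → after 1×micro: 2; S1 reads c2=0 → after 2×micro: 0; S2 reads c2=0 → after 1×micro: 5 ⇒ (c0=2, c1=0, c2=5)
macro 6: S0 reads c2=5 → after 1×micro: 1; S1 reads c2=5 → after 2×micro: 0; S2 reads c2=5 → after 1×micro: 0 ⇒ (c0=1, c1=0, c2=0)
macro 7: S0 reads c2=0 → after 1×micro: 2; S1 reads c2=0 → after 2×micro: 0; S2 reads c2=0 → after 1×micro: 5 ⇒ (c0=2, c1=0, c2=5)
macro 8: S0 reads c2=5 → after 1×micro: 1; S1 reads c2=5 → after 2×micro: 0; S2 reads c2=5 → after 1×micro: 0 ⇒ (c0=1, c1=0, c2=0)
macro 9: S0 reads c2=0 → after 1×micro: 2; S1 reads c2=0 → after 2×micro: 0; S2 reads c2=0 → after 1×micro: 5 ⇒ (c0=2, c1=0, c2=5)
macro 10: S0 reads c2=5 → after 1×micro: 1; S1 reads c2=5 → after 2×micro: 0; S2 reads c2=5 → after 1×micro: 0 ⇒ (c0=1, c1=0, c2=0)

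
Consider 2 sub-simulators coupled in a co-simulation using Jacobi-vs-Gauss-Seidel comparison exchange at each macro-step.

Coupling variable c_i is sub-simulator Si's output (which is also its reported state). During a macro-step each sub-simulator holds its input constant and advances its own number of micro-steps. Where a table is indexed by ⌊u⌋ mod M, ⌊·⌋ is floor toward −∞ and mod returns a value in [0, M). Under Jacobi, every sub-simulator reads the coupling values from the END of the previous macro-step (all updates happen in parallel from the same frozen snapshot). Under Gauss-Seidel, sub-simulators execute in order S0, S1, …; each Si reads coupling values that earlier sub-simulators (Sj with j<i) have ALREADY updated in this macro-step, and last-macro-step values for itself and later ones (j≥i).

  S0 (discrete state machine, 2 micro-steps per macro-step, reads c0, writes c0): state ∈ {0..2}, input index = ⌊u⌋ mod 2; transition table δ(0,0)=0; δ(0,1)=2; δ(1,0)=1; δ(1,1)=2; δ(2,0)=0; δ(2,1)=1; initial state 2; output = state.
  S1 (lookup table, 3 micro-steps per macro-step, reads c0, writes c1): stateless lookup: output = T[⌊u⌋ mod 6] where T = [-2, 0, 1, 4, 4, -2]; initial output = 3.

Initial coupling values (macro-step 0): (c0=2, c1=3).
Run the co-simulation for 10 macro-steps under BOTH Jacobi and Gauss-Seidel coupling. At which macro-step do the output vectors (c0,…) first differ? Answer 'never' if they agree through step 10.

[Jacobi] macro 1: S0 reads c0=2 → after 2×micro: 0; S1 reads c0=2 → after 3×micro: 1 ⇒ (c0=0, c1=1)
[Jacobi] macro 2: S0 reads c0=0 → after 2×micro: 0; S1 reads c0=0 → after 3×micro: -2 ⇒ (c0=0, c1=-2)
[Jacobi] macro 3: S0 reads c0=0 → after 2×micro: 0; S1 reads c0=0 → after 3×micro: -2 ⇒ (c0=0, c1=-2)
[Jacobi] macro 4: S0 reads c0=0 → after 2×micro: 0; S1 reads c0=0 → after 3×micro: -2 ⇒ (c0=0, c1=-2)
[Jacobi] macro 5: S0 reads c0=0 → after 2×micro: 0; S1 reads c0=0 → after 3×micro: -2 ⇒ (c0=0, c1=-2)
[Jacobi] macro 6: S0 reads c0=0 → after 2×micro: 0; S1 reads c0=0 → after 3×micro: -2 ⇒ (c0=0, c1=-2)
[Jacobi] macro 7: S0 reads c0=0 → after 2×micro: 0; S1 reads c0=0 → after 3×micro: -2 ⇒ (c0=0, c1=-2)
[Jacobi] macro 8: S0 reads c0=0 → after 2×micro: 0; S1 reads c0=0 → after 3×micro: -2 ⇒ (c0=0, c1=-2)
[Jacobi] macro 9: S0 reads c0=0 → after 2×micro: 0; S1 reads c0=0 → after 3×micro: -2 ⇒ (c0=0, c1=-2)
[Jacobi] macro 10: S0 reads c0=0 → after 2×micro: 0; S1 reads c0=0 → after 3×micro: -2 ⇒ (c0=0, c1=-2)
[Gauss-Seidel] macro 1: S0 reads c0=2 → after 2×micro: 0; S1 reads c0=0 → after 3×micro: -2 ⇒ (c0=0, c1=-2)
[Gauss-Seidel] macro 2: S0 reads c0=0 → after 2×micro: 0; S1 reads c0=0 → after 3×micro: -2 ⇒ (c0=0, c1=-2)
[Gauss-Seidel] macro 3: S0 reads c0=0 → after 2×micro: 0; S1 reads c0=0 → after 3×micro: -2 ⇒ (c0=0, c1=-2)
[Gauss-Seidel] macro 4: S0 reads c0=0 → after 2×micro: 0; S1 reads c0=0 → after 3×micro: -2 ⇒ (c0=0, c1=-2)
[Gauss-Seidel] macro 5: S0 reads c0=0 → after 2×micro: 0; S1 reads c0=0 → after 3×micro: -2 ⇒ (c0=0, c1=-2)
[Gauss-Seidel] macro 6: S0 reads c0=0 → after 2×micro: 0; S1 reads c0=0 → after 3×micro: -2 ⇒ (c0=0, c1=-2)
[Gauss-Seidel] macro 7: S0 reads c0=0 → after 2×micro: 0; S1 reads c0=0 → after 3×micro: -2 ⇒ (c0=0, c1=-2)
[Gauss-Seidel] macro 8: S0 reads c0=0 → after 2×micro: 0; S1 reads c0=0 → after 3×micro: -2 ⇒ (c0=0, c1=-2)
[Gauss-Seidel] macro 9: S0 reads c0=0 → after 2×micro: 0; S1 reads c0=0 → after 3×micro: -2 ⇒ (c0=0, c1=-2)
[Gauss-Seidel] macro 10: S0 reads c0=0 → after 2×micro: 0; S1 reads c0=0 → after 3×micro: -2 ⇒ (c0=0, c1=-2)

first divergence at macro-step: 1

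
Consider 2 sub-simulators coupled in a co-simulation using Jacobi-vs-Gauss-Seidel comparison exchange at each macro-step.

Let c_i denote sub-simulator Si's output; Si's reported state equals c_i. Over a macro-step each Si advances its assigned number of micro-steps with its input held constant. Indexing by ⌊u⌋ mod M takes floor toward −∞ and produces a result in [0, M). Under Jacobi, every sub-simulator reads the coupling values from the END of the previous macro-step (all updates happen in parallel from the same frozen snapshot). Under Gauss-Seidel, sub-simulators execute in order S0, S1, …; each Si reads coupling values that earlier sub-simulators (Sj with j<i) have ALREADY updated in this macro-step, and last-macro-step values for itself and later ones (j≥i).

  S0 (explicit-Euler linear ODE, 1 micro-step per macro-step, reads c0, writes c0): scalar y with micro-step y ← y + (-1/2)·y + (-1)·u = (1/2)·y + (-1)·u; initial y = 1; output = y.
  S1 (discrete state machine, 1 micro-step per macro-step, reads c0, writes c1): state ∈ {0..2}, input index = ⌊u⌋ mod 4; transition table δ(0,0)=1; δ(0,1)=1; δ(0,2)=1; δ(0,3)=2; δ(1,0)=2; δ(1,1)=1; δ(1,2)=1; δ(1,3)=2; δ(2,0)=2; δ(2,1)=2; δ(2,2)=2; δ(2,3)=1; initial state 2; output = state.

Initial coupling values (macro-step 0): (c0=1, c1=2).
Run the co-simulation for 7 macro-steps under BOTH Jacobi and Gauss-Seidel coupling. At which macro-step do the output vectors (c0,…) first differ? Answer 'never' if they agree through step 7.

[Jacobi] macro 1: S0 reads c0=1 → after 1×micro: -1/2; S1 reads c0=1 → after 1×micro: 2 ⇒ (c0=-1/2, c1=2)
[Jacobi] macro 2: S0 reads c0=-1/2 → after 1×micro: 1/4; S1 reads c0=-1/2 → after 1×micro: 1 ⇒ (c0=1/4, c1=1)
[Jacobi] macro 3: S0 reads c0=1/4 → after 1×micro: -1/8; S1 reads c0=1/4 → after 1×micro: 2 ⇒ (c0=-1/8, c1=2)
[Jacobi] macro 4: S0 reads c0=-1/8 → after 1×micro: 1/16; S1 reads c0=-1/8 → after 1×micro: 1 ⇒ (c0=1/16, c1=1)
[Jacobi] macro 5: S0 reads c0=1/16 → after 1×micro: -1/32; S1 reads c0=1/16 → after 1×micro: 2 ⇒ (c0=-1/32, c1=2)
[Jacobi] macro 6: S0 reads c0=-1/32 → after 1×micro: 1/64; S1 reads c0=-1/32 → after 1×micro: 1 ⇒ (c0=1/64, c1=1)
[Jacobi] macro 7: S0 reads c0=1/64 → after 1×micro: -1/128; S1 reads c0=1/64 → after 1×micro: 2 ⇒ (c0=-1/128, c1=2)
[Gauss-Seidel] macro 1: S0 reads c0=1 → after 1×micro: -1/2; S1 reads c0=-1/2 → after 1×micro: 1 ⇒ (c0=-1/2, c1=1)
[Gauss-Seidel] macro 2: S0 reads c0=-1/2 → after 1×micro: 1/4; S1 reads c0=1/4 → after 1×micro: 2 ⇒ (c0=1/4, c1=2)
[Gauss-Seidel] macro 3: S0 reads c0=1/4 → after 1×micro: -1/8; S1 reads c0=-1/8 → after 1×micro: 1 ⇒ (c0=-1/8, c1=1)
[Gauss-Seidel] macro 4: S0 reads c0=-1/8 → after 1×micro: 1/16; S1 reads c0=1/16 → after 1×micro: 2 ⇒ (c0=1/16, c1=2)
[Gauss-Seidel] macro 5: S0 reads c0=1/16 → after 1×micro: -1/32; S1 reads c0=-1/32 → after 1×micro: 1 ⇒ (c0=-1/32, c1=1)
[Gauss-Seidel] macro 6: S0 reads c0=-1/32 → after 1×micro: 1/64; S1 reads c0=1/64 → after 1×micro: 2 ⇒ (c0=1/64, c1=2)
[Gauss-Seidel] macro 7: S0 reads c0=1/64 → after 1×micro: -1/128; S1 reads c0=-1/128 → after 1×micro: 1 ⇒ (c0=-1/128, c1=1)

first divergence at macro-step: 1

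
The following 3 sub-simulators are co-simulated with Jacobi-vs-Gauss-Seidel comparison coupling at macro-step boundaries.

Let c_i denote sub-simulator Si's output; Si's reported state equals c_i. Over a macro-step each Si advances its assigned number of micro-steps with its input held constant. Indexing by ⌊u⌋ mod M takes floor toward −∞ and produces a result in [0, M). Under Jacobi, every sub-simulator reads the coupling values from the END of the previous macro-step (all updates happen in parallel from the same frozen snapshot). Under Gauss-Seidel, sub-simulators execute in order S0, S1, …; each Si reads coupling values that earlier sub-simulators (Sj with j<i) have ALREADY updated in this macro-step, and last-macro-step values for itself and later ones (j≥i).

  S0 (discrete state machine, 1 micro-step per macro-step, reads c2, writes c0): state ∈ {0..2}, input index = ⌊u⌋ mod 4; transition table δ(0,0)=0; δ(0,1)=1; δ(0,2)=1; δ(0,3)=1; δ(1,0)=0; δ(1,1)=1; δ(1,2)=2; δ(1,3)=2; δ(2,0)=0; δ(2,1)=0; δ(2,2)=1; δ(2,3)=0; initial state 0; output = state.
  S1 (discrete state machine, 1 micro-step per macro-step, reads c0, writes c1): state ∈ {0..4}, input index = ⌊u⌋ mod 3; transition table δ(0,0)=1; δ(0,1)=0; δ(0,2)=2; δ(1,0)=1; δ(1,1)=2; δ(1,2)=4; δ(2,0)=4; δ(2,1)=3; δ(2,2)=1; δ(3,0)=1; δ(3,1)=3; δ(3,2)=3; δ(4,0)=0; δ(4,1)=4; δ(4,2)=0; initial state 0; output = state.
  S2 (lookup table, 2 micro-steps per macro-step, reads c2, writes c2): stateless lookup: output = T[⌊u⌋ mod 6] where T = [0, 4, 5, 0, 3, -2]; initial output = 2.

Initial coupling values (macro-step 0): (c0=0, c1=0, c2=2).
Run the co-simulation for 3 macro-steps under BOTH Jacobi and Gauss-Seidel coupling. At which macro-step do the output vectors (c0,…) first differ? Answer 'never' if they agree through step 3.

[Jacobi] macro 1: S0 reads c2=2 → after 1×micro: 1; S1 reads c0=0 → after 1×micro: 1; S2 reads c2=2 → after 2×micro: 5 ⇒ (c0=1, c1=1, c2=5)
[Jacobi] macro 2: S0 reads c2=5 → after 1×micro: 1; S1 reads c0=1 → after 1×micro: 2; S2 reads c2=5 → after 2×micro: -2 ⇒ (c0=1, c1=2, c2=-2)
[Jacobi] macro 3: S0 reads c2=-2 → after 1×micro: 2; S1 reads c0=1 → after 1×micro: 3; S2 reads c2=-2 → after 2×micro: 3 ⇒ (c0=2, c1=3, c2=3)
[Gauss-Seidel] macro 1: S0 reads c2=2 → after 1×micro: 1; S1 reads c0=1 → after 1×micro: 0; S2 reads c2=2 → after 2×micro: 5 ⇒ (c0=1, c1=0, c2=5)
[Gauss-Seidel] macro 2: S0 reads c2=5 → after 1×micro: 1; S1 reads c0=1 → after 1×micro: 0; S2 reads c2=5 → after 2×micro: -2 ⇒ (c0=1, c1=0, c2=-2)
[Gauss-Seidel] macro 3: S0 reads c2=-2 → after 1×micro: 2; S1 reads c0=2 → after 1×micro: 2; S2 reads c2=-2 → after 2×micro: 3 ⇒ (c0=2, c1=2, c2=3)

first divergence at macro-step: 1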